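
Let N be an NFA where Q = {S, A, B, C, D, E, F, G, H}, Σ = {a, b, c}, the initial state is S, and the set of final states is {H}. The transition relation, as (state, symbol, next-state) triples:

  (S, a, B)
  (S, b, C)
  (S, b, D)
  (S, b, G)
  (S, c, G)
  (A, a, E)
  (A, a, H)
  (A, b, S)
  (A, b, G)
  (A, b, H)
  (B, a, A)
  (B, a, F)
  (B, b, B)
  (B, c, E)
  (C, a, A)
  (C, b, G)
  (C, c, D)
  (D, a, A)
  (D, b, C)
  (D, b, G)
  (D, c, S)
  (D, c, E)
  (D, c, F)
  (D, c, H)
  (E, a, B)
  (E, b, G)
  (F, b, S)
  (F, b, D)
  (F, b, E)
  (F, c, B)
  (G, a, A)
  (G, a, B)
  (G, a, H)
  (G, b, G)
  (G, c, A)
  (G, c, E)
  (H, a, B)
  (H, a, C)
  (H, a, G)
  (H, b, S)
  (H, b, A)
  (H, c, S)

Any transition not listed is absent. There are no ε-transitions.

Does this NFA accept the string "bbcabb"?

Yes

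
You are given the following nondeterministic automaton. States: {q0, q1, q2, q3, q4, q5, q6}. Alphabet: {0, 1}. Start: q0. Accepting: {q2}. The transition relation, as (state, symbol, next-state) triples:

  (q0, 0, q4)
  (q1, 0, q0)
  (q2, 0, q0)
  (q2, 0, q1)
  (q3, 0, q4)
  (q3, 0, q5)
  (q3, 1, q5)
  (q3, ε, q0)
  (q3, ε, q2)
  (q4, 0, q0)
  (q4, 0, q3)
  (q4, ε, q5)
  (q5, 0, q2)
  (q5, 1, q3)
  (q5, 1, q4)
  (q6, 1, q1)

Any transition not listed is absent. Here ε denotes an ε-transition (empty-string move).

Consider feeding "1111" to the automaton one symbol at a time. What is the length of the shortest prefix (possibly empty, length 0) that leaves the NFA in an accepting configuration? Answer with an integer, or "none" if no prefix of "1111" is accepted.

none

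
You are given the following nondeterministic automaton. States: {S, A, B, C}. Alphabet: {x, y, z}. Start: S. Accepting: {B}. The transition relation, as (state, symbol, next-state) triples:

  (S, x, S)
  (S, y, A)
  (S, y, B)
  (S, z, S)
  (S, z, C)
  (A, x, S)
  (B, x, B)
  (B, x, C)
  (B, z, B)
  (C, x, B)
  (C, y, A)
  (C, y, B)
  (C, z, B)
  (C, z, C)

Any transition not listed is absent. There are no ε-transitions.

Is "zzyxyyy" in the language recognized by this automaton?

No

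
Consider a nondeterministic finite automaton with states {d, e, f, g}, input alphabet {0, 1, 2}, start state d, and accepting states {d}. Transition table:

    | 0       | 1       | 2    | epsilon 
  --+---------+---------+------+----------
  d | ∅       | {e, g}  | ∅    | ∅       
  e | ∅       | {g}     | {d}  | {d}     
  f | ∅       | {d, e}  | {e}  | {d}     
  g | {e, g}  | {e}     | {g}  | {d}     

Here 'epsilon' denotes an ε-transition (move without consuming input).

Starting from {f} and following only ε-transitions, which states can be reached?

{d, f}

Begin with {f}.
ε-move f → d; add d.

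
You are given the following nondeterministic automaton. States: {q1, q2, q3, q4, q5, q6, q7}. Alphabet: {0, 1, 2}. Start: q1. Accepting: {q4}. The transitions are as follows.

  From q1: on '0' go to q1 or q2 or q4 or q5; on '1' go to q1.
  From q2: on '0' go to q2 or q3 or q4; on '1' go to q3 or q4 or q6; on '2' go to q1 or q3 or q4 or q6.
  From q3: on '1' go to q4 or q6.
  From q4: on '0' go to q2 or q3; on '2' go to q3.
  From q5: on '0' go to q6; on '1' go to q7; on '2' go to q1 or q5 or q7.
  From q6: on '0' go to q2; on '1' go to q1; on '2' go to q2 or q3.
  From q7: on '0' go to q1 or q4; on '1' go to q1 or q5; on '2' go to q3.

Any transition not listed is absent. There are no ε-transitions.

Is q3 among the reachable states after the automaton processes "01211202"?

Yes

Start in {q1}.
Read '0': {q1} → {q1, q2, q4, q5}.
Read '1': {q1, q2, q4, q5} → {q1, q3, q4, q6, q7}.
Read '2': {q1, q3, q4, q6, q7} → {q2, q3}.
Read '1': {q2, q3} → {q3, q4, q6}.
Read '1': {q3, q4, q6} → {q1, q4, q6}.
Read '2': {q1, q4, q6} → {q2, q3}.
Read '0': {q2, q3} → {q2, q3, q4}.
Read '2': {q2, q3, q4} → {q1, q3, q4, q6}.
State q3 is in {q1, q3, q4, q6}.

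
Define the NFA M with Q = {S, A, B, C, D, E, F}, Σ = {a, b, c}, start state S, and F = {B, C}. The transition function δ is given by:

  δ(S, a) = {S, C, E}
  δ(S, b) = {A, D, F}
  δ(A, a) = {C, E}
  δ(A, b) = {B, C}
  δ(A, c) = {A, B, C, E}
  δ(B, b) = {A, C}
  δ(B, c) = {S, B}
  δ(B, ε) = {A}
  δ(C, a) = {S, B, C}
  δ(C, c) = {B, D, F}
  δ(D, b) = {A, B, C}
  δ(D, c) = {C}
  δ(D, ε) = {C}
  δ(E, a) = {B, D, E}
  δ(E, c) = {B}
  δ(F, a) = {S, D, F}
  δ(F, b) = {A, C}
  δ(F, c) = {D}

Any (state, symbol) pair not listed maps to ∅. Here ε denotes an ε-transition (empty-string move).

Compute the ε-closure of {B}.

Begin with {B}.
ε-move B → A; add A.

{A, B}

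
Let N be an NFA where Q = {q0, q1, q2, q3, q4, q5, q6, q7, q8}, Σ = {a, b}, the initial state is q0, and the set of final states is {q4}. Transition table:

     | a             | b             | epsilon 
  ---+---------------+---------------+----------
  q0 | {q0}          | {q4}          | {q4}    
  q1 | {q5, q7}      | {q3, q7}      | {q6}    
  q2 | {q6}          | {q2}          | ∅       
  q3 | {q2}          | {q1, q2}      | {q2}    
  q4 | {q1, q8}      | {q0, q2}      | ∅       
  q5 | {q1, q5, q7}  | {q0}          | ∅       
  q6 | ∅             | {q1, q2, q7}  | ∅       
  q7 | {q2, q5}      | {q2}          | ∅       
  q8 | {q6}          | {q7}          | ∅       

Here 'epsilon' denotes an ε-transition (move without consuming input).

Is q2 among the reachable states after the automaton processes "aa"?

Start: ε-closure({q0}) = {q0, q4}.
Read 'a': q0→{q0}, q4→{q1, q8}; union {q0, q1, q8}; ε-closure = {q0, q1, q4, q6, q8}.
Read 'a': q0→{q0}, q1→{q5, q7}, q4→{q1, q8}, q6→∅, q8→{q6}; union {q0, q1, q5, q6, q7, q8}; ε-closure = {q0, q1, q4, q5, q6, q7, q8}.
State q2 is not in {q0, q1, q4, q5, q6, q7, q8}.

No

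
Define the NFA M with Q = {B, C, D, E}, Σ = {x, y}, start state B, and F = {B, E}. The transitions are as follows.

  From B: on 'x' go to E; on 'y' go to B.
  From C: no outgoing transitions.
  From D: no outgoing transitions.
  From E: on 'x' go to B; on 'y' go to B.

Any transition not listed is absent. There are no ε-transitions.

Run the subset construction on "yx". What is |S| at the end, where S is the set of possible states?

Start in {B}.
Read 'y': B→{B}; now {B}.
Read 'x': B→{E}; now {E}.
That set has 1 state.

1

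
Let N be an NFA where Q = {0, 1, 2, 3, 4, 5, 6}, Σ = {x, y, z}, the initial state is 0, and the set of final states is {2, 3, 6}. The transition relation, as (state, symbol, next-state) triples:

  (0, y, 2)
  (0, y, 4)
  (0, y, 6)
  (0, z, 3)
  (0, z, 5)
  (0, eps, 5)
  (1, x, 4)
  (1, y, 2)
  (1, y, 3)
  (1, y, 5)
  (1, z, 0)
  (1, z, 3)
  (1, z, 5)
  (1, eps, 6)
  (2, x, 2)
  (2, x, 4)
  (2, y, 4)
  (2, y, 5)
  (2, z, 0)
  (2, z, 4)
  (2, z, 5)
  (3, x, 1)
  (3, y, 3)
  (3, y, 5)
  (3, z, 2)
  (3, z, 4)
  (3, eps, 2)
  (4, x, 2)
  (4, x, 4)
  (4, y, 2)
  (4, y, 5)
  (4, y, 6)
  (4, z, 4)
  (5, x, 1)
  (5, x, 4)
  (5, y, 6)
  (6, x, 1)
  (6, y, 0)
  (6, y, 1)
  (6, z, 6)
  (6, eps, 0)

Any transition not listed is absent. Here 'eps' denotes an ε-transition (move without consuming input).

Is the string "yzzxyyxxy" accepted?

Start: ε-closure({0}) = {0, 5}.
Read 'y': {0, 5} → {0, 2, 4, 5, 6}.
Read 'z': {0, 2, 4, 5, 6} → {0, 2, 3, 4, 5, 6}.
Read 'z': {0, 2, 3, 4, 5, 6} → {0, 2, 3, 4, 5, 6}.
Read 'x': {0, 2, 3, 4, 5, 6} → {0, 1, 2, 4, 5, 6}.
Read 'y': {0, 1, 2, 4, 5, 6} → {0, 1, 2, 3, 4, 5, 6}.
Read 'y': {0, 1, 2, 3, 4, 5, 6} → {0, 1, 2, 3, 4, 5, 6}.
Read 'x': {0, 1, 2, 3, 4, 5, 6} → {0, 1, 2, 4, 5, 6}.
Read 'x': {0, 1, 2, 4, 5, 6} → {0, 1, 2, 4, 5, 6}.
Read 'y': {0, 1, 2, 4, 5, 6} → {0, 1, 2, 3, 4, 5, 6}.
The final set {0, 1, 2, 3, 4, 5, 6} contains the accepting states 2, 3, 6.

Yes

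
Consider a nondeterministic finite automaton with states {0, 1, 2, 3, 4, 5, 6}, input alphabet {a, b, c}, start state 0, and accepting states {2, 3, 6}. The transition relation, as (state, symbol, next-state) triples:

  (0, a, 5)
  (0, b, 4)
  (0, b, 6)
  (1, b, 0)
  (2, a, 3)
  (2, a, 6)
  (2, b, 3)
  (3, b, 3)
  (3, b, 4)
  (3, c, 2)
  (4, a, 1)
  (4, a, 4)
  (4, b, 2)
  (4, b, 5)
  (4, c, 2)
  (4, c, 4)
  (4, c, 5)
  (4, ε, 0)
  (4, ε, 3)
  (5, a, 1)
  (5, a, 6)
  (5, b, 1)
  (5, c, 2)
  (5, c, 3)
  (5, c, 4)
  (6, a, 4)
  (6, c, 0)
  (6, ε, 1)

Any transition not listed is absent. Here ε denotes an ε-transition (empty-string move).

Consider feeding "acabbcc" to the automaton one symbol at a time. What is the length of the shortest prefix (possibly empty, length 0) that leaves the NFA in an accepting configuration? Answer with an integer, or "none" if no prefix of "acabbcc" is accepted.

2

Start in {0}.
Read 'a': 0→{5}; now {5}.
Read 'c': 5→{2, 3, 4}; union {2, 3, 4}; ε-closure = {0, 2, 3, 4}.
None of the earlier sets intersect F, but {0, 2, 3, 4} does.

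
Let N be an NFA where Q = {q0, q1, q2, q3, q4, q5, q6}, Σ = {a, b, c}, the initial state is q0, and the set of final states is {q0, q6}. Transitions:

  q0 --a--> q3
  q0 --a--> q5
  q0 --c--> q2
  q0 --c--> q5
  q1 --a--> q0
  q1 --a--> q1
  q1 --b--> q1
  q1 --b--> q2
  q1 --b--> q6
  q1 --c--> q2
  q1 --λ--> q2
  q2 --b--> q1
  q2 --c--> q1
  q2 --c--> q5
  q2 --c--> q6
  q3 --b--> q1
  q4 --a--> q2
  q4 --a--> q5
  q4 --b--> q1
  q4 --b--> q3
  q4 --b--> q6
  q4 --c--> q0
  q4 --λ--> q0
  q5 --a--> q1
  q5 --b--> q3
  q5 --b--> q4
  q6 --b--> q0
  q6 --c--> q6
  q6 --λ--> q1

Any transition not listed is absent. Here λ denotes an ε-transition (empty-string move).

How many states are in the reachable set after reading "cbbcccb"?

6

Start in {q0}.
Read 'c': q0→{q2, q5}; now {q2, q5}.
Read 'b': q2→{q1}, q5→{q3, q4}; union {q1, q3, q4}; ε-closure = {q0, q1, q2, q3, q4}.
Read 'b': q0→∅, q1→{q1, q2, q6}, q2→{q1}, q3→{q1}, q4→{q1, q3, q6}; now {q1, q2, q3, q6}.
Read 'c': q1→{q2}, q2→{q1, q5, q6}, q3→∅, q6→{q6}; now {q1, q2, q5, q6}.
Read 'c': q1→{q2}, q2→{q1, q5, q6}, q5→∅, q6→{q6}; now {q1, q2, q5, q6}.
Read 'c': q1→{q2}, q2→{q1, q5, q6}, q5→∅, q6→{q6}; now {q1, q2, q5, q6}.
Read 'b': q1→{q1, q2, q6}, q2→{q1}, q5→{q3, q4}, q6→{q0}; now {q0, q1, q2, q3, q4, q6}.
That set has 6 states.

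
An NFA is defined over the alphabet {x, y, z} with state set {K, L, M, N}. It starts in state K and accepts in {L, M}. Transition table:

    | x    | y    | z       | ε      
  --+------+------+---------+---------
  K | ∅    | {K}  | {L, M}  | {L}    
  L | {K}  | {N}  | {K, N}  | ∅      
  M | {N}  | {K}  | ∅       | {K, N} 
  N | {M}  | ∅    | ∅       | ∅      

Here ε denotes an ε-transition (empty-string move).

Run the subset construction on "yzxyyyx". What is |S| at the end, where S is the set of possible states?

Start: ε-closure({K}) = {K, L}.
Read 'y': K→{K}, L→{N}; union {K, N}; ε-closure = {K, L, N}.
Read 'z': K→{L, M}, L→{K, N}, N→∅; now {K, L, M, N}.
Read 'x': K→∅, L→{K}, M→{N}, N→{M}; union {K, M, N}; ε-closure = {K, L, M, N}.
Read 'y': K→{K}, L→{N}, M→{K}, N→∅; union {K, N}; ε-closure = {K, L, N}.
Read 'y': K→{K}, L→{N}, N→∅; union {K, N}; ε-closure = {K, L, N}.
Read 'y': K→{K}, L→{N}, N→∅; union {K, N}; ε-closure = {K, L, N}.
Read 'x': K→∅, L→{K}, N→{M}; union {K, M}; ε-closure = {K, L, M, N}.
That set has 4 states.

4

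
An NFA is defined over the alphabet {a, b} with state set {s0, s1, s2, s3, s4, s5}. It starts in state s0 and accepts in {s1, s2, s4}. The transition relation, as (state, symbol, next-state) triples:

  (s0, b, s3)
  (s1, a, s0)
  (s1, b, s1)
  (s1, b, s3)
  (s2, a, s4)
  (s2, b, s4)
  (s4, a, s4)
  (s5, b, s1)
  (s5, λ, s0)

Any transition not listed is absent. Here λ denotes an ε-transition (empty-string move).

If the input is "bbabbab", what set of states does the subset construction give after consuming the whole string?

Start in {s0}.
Read 'b': s0→{s3}; now {s3}.
Read 'b': s3→∅; now ∅.
The set is empty and remains empty for the remaining 5 symbols.

∅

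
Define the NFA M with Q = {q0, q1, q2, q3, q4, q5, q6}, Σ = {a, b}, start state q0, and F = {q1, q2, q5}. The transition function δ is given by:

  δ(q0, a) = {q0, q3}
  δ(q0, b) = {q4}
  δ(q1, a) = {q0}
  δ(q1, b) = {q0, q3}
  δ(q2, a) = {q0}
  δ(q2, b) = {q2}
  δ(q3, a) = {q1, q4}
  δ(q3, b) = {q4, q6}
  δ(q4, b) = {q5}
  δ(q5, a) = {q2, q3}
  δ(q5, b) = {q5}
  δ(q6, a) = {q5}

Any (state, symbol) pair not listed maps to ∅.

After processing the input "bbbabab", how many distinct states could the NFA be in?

2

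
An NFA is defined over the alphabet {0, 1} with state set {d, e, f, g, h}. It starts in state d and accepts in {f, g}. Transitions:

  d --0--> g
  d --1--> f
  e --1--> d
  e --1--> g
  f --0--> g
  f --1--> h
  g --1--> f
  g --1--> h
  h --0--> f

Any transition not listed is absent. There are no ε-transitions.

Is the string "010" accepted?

Start in {d}.
Read '0': {d} → {g}.
Read '1': {g} → {f, h}.
Read '0': {f, h} → {f, g}.
The final set {f, g} contains the accepting states f, g.

Yes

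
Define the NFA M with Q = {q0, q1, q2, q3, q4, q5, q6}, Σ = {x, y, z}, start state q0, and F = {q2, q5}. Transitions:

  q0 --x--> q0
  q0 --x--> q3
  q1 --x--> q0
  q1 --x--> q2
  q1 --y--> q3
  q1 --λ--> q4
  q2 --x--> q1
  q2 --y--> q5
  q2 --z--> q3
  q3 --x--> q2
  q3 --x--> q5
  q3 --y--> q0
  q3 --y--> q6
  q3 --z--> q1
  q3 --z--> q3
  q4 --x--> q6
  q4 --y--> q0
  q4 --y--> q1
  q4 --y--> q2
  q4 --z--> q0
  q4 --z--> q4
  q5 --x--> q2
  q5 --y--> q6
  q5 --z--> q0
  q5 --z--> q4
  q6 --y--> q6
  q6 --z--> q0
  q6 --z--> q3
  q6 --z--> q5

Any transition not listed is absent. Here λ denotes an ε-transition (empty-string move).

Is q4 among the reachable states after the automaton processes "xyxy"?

Start in {q0}.
Read 'x': q0→{q0, q3}; now {q0, q3}.
Read 'y': q0→∅, q3→{q0, q6}; now {q0, q6}.
Read 'x': q0→{q0, q3}, q6→∅; now {q0, q3}.
Read 'y': q0→∅, q3→{q0, q6}; now {q0, q6}.
State q4 is not in {q0, q6}.

No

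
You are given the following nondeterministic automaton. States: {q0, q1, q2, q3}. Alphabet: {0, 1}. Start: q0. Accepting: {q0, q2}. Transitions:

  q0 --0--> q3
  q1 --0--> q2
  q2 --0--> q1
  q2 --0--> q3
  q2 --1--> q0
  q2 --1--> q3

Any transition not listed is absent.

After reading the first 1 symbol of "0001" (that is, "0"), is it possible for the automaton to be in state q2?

No

Start in {q0}.
Read '0': q0→{q3}; now {q3}.
State q2 is not in {q3}.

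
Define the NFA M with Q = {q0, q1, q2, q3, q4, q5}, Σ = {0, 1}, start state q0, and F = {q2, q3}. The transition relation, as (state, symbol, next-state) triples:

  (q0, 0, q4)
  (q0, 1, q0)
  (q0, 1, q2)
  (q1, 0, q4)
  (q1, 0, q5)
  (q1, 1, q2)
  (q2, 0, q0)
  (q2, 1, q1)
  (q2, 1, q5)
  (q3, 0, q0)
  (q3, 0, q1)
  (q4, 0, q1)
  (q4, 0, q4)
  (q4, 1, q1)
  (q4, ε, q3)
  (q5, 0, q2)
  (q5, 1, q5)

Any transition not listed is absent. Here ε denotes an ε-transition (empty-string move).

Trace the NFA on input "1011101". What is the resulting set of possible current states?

Start in {q0}.
Read '1': {q0} → {q0, q2}.
Read '0': {q0, q2} → {q0, q3, q4}.
Read '1': {q0, q3, q4} → {q0, q1, q2}.
Read '1': {q0, q1, q2} → {q0, q1, q2, q5}.
Read '1': {q0, q1, q2, q5} → {q0, q1, q2, q5}.
Read '0': {q0, q1, q2, q5} → {q0, q2, q3, q4, q5}.
Read '1': {q0, q2, q3, q4, q5} → {q0, q1, q2, q5}.

{q0, q1, q2, q5}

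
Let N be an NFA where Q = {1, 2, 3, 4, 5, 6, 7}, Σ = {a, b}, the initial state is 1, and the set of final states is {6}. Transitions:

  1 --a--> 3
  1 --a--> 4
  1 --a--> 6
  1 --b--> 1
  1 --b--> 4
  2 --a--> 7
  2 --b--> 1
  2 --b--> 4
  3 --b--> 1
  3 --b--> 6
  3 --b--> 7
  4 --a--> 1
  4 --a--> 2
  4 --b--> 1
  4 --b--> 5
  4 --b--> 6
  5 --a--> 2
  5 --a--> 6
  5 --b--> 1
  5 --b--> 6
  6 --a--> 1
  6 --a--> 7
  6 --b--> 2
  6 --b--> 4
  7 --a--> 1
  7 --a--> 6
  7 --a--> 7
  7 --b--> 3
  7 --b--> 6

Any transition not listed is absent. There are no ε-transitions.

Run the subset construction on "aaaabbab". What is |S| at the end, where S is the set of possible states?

7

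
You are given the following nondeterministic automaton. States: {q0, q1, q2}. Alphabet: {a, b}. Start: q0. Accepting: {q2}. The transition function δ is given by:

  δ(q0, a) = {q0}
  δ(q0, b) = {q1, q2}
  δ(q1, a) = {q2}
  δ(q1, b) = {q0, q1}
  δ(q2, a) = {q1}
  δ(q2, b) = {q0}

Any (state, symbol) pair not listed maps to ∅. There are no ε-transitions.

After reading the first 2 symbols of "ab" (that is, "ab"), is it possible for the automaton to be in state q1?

Start in {q0}.
Read 'a': q0→{q0}; now {q0}.
Read 'b': q0→{q1, q2}; now {q1, q2}.
State q1 is in {q1, q2}.

Yes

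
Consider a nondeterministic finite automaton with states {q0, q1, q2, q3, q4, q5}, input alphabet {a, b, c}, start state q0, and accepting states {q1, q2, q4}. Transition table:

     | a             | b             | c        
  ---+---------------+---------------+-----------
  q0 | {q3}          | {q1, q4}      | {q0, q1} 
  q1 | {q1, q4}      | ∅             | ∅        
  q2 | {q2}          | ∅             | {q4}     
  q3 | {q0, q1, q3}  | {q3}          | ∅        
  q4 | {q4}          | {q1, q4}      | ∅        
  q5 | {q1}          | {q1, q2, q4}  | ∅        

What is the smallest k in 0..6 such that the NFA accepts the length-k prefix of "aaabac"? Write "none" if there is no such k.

2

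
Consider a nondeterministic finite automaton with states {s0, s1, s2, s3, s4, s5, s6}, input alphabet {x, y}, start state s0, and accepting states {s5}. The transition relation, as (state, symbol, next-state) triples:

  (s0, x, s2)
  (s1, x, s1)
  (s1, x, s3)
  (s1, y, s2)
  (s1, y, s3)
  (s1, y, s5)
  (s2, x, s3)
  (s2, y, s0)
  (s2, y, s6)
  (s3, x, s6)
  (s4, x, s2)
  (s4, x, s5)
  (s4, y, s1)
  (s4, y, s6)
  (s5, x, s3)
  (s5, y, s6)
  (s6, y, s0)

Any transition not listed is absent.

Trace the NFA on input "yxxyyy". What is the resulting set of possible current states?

Start in {s0}.
Read 'y': s0→∅; now ∅.
The set is empty and remains empty for the remaining 5 symbols.

∅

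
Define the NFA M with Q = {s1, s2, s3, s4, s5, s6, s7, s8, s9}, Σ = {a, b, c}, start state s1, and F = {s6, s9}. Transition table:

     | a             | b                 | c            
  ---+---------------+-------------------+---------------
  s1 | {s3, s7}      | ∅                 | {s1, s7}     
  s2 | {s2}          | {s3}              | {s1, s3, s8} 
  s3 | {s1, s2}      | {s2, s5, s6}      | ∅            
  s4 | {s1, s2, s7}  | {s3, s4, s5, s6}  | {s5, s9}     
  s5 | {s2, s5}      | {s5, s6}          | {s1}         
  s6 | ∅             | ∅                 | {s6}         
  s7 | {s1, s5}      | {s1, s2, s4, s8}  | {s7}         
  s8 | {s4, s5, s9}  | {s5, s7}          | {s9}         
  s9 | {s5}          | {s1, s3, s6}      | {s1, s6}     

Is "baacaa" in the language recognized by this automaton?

No

Start in {s1}.
Read 'b': s1→∅; now ∅.
The set is empty and remains empty for the remaining 5 symbols.
The final set ∅ contains no accepting state.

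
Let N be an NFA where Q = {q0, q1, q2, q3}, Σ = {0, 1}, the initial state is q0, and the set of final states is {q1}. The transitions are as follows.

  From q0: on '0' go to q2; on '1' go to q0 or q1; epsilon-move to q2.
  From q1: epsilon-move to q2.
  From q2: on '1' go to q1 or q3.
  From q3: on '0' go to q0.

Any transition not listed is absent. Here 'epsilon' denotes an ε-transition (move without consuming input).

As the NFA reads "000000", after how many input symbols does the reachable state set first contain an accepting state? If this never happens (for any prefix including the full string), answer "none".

none

Start: ε-closure({q0}) = {q0, q2}.
Read '0': q0→{q2}, q2→∅; now {q2}.
Read '0': q2→∅; now ∅.
The set is empty and remains empty for the remaining 4 symbols.
No reachable set along the way intersects F.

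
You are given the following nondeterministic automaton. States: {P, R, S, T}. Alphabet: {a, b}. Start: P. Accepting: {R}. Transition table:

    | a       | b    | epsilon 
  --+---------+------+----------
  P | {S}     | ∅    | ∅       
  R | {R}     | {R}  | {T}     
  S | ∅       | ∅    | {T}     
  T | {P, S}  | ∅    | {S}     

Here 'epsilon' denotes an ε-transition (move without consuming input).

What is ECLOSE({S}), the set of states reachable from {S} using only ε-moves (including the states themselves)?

{S, T}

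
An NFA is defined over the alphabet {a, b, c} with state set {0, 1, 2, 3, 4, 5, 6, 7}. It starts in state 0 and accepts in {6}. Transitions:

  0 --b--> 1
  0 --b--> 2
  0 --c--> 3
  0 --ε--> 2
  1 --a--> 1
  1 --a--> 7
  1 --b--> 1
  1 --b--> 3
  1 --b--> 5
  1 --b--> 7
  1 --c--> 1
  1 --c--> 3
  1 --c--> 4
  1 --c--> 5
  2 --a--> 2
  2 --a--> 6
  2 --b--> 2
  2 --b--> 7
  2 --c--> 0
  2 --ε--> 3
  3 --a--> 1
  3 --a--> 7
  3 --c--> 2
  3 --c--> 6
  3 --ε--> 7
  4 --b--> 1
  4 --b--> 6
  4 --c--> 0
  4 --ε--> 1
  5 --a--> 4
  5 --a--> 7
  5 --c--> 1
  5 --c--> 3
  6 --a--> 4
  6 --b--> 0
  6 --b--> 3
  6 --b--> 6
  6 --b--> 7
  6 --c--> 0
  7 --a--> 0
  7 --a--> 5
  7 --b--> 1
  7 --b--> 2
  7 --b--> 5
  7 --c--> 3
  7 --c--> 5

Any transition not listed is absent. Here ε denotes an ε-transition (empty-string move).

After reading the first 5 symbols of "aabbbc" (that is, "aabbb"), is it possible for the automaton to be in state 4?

No

Start: ε-closure({0}) = {0, 2, 3, 7}.
Read 'a': {0, 2, 3, 7} → {0, 1, 2, 3, 5, 6, 7}.
Read 'a': {0, 1, 2, 3, 5, 6, 7} → {0, 1, 2, 3, 4, 5, 6, 7}.
Read 'b': {0, 1, 2, 3, 4, 5, 6, 7} → {0, 1, 2, 3, 5, 6, 7}.
Read 'b': {0, 1, 2, 3, 5, 6, 7} → {0, 1, 2, 3, 5, 6, 7}.
Read 'b': {0, 1, 2, 3, 5, 6, 7} → {0, 1, 2, 3, 5, 6, 7}.
State 4 is not in {0, 1, 2, 3, 5, 6, 7}.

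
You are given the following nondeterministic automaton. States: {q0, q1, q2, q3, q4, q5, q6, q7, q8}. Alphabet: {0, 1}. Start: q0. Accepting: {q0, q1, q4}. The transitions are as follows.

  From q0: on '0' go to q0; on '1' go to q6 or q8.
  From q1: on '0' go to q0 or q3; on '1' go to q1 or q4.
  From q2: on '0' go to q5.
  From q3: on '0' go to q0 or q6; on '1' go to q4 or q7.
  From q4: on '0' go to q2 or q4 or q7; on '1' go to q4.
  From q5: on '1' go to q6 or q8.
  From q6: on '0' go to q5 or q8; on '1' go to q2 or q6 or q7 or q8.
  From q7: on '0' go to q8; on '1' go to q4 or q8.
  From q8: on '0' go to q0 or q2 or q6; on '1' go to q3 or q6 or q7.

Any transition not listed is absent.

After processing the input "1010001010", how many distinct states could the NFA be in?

Start in {q0}.
Read '1': {q0} → {q6, q8}.
Read '0': {q6, q8} → {q0, q2, q5, q6, q8}.
Read '1': {q0, q2, q5, q6, q8} → {q2, q3, q6, q7, q8}.
Read '0': {q2, q3, q6, q7, q8} → {q0, q2, q5, q6, q8}.
Read '0': {q0, q2, q5, q6, q8} → {q0, q2, q5, q6, q8}.
Read '0': {q0, q2, q5, q6, q8} → {q0, q2, q5, q6, q8}.
Read '1': {q0, q2, q5, q6, q8} → {q2, q3, q6, q7, q8}.
Read '0': {q2, q3, q6, q7, q8} → {q0, q2, q5, q6, q8}.
Read '1': {q0, q2, q5, q6, q8} → {q2, q3, q6, q7, q8}.
Read '0': {q2, q3, q6, q7, q8} → {q0, q2, q5, q6, q8}.
That set has 5 states.

5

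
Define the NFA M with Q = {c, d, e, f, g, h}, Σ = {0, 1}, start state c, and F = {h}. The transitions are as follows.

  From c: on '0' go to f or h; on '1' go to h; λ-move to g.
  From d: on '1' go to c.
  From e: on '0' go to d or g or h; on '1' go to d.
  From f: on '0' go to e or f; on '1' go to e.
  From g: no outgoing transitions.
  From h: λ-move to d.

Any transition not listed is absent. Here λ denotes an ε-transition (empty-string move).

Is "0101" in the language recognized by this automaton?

No

Start: ε-closure({c}) = {c, g}.
Read '0': {c, g} → {d, f, h}.
Read '1': {d, f, h} → {c, e, g}.
Read '0': {c, e, g} → {d, f, g, h}.
Read '1': {d, f, g, h} → {c, e, g}.
The final set {c, e, g} contains no accepting state.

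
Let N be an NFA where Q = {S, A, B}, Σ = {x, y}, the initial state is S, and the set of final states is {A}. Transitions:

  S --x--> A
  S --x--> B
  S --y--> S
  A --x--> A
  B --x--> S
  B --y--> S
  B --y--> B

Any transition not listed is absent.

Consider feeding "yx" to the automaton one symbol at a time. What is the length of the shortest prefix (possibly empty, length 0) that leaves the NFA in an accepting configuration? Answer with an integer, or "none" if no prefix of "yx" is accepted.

2

Start in {S}.
Read 'y': S→{S}; now {S}.
Read 'x': S→{A, B}; now {A, B}.
None of the earlier sets intersect F, but {A, B} does.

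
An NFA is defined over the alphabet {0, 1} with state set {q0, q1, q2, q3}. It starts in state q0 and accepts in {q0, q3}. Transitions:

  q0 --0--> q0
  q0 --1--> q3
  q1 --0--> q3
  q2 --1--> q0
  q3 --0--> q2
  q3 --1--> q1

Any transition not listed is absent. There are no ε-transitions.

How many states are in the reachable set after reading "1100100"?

Start in {q0}.
Read '1': q0→{q3}; now {q3}.
Read '1': q3→{q1}; now {q1}.
Read '0': q1→{q3}; now {q3}.
Read '0': q3→{q2}; now {q2}.
Read '1': q2→{q0}; now {q0}.
Read '0': q0→{q0}; now {q0}.
Read '0': q0→{q0}; now {q0}.
That set has 1 state.

1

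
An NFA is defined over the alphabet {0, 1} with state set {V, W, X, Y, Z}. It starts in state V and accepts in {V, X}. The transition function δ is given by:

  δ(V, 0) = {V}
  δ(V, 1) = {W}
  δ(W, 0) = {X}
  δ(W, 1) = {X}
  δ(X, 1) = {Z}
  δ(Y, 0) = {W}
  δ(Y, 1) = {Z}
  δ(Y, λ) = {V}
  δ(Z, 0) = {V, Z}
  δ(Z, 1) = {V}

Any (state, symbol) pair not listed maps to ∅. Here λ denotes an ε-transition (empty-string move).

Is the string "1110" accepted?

Yes

Start in {V}.
Read '1': {V} → {W}.
Read '1': {W} → {X}.
Read '1': {X} → {Z}.
Read '0': {Z} → {V, Z}.
The final set {V, Z} contains the accepting state V.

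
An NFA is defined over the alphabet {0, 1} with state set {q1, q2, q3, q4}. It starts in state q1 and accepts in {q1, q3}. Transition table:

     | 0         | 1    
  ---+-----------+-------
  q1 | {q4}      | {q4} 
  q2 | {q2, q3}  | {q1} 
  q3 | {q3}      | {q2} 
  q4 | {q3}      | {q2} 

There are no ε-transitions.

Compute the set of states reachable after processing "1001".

{q2}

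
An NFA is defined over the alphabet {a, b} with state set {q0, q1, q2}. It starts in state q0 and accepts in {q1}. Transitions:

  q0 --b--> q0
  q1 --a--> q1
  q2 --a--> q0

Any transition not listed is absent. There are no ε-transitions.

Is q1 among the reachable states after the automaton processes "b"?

No

Start in {q0}.
Read 'b': q0→{q0}; now {q0}.
State q1 is not in {q0}.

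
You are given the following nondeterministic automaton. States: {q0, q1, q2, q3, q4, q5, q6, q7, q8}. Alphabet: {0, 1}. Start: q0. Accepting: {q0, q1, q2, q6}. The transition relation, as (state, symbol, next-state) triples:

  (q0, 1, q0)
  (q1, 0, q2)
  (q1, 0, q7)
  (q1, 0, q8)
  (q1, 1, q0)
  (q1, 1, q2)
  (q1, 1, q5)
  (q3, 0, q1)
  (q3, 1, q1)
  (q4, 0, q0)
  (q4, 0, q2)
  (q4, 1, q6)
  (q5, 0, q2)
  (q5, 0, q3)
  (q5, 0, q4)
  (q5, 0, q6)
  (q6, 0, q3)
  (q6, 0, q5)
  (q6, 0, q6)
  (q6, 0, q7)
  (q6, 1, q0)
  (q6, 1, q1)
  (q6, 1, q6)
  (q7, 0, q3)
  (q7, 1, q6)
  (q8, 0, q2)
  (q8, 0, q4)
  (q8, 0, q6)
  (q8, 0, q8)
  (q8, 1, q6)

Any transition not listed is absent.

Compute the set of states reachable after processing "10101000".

Start in {q0}.
Read '1': q0→{q0}; now {q0}.
Read '0': q0→∅; now ∅.
The set is empty and remains empty for the remaining 6 symbols.

∅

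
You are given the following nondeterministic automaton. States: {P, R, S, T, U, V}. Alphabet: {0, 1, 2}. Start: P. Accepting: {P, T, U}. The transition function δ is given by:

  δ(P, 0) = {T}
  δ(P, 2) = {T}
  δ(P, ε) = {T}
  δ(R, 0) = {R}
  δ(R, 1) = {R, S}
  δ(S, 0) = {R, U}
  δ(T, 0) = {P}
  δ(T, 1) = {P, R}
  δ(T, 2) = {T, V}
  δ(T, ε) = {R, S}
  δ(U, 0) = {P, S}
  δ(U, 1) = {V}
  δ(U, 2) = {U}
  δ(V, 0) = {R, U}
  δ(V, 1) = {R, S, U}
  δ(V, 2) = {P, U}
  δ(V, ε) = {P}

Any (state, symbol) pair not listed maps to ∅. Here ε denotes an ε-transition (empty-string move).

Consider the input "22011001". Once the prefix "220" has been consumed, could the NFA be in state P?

Start: ε-closure({P}) = {P, R, S, T}.
Read '2': {P, R, S, T} → {P, R, S, T, V}.
Read '2': {P, R, S, T, V} → {P, R, S, T, U, V}.
Read '0': {P, R, S, T, U, V} → {P, R, S, T, U}.
State P is in {P, R, S, T, U}.

Yes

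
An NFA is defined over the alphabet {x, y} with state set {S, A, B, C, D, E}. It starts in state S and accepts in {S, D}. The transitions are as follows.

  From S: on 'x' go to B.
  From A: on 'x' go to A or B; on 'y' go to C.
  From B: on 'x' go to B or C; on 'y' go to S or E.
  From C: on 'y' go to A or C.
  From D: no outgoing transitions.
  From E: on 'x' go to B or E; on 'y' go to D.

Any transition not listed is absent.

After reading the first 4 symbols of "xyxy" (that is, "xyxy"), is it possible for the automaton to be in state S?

Yes

Start in {S}.
Read 'x': {S} → {B}.
Read 'y': {B} → {S, E}.
Read 'x': {S, E} → {B, E}.
Read 'y': {B, E} → {S, D, E}.
State S is in {S, D, E}.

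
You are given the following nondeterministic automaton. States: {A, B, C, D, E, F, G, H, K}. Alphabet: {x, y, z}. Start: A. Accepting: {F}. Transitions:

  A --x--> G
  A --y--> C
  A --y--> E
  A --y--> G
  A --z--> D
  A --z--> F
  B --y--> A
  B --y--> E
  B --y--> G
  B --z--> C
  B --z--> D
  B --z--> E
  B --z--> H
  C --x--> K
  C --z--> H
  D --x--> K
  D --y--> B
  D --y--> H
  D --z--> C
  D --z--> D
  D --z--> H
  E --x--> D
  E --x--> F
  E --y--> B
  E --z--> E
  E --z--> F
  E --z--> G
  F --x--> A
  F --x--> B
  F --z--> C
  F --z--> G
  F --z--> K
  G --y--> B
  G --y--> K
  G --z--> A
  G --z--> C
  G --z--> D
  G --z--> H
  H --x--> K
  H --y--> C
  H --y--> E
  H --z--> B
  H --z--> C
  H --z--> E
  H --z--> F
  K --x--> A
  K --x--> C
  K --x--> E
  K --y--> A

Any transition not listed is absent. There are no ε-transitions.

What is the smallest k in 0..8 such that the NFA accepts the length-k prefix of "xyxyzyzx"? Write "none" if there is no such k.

5

Start in {A}.
Read 'x': {A} → {G}.
Read 'y': {G} → {B, K}.
Read 'x': {B, K} → {A, C, E}.
Read 'y': {A, C, E} → {B, C, E, G}.
Read 'z': {B, C, E, G} → {A, C, D, E, F, G, H}.
None of the earlier sets intersect F, but {A, C, D, E, F, G, H} does.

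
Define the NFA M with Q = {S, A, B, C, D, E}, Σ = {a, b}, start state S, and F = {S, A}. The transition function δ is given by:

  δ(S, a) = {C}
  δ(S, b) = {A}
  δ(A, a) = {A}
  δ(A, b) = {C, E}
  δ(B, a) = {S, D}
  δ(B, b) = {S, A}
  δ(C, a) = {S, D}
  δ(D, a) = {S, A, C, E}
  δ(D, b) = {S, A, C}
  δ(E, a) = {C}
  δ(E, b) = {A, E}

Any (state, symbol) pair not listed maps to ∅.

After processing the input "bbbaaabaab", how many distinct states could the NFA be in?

Start in {S}.
Read 'b': S→{A}; now {A}.
Read 'b': A→{C, E}; now {C, E}.
Read 'b': C→∅, E→{A, E}; now {A, E}.
Read 'a': A→{A}, E→{C}; now {A, C}.
Read 'a': A→{A}, C→{S, D}; now {S, A, D}.
Read 'a': S→{C}, A→{A}, D→{S, A, C, E}; now {S, A, C, E}.
Read 'b': S→{A}, A→{C, E}, C→∅, E→{A, E}; now {A, C, E}.
Read 'a': A→{A}, C→{S, D}, E→{C}; now {S, A, C, D}.
Read 'a': S→{C}, A→{A}, C→{S, D}, D→{S, A, C, E}; now {S, A, C, D, E}.
Read 'b': S→{A}, A→{C, E}, C→∅, D→{S, A, C}, E→{A, E}; now {S, A, C, E}.
That set has 4 states.

4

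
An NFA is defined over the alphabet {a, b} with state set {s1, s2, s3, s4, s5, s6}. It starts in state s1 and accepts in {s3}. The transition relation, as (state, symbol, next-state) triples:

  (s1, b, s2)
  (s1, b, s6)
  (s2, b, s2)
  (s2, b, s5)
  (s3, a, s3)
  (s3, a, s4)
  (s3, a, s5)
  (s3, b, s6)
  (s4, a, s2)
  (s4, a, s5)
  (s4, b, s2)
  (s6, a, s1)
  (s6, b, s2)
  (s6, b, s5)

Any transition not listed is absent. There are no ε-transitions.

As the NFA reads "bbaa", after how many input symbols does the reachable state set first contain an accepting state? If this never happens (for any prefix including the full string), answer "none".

none

Start in {s1}.
Read 'b': s1→{s2, s6}; now {s2, s6}.
Read 'b': s2→{s2, s5}, s6→{s2, s5}; now {s2, s5}.
Read 'a': s2→∅, s5→∅; now ∅.
The set is empty and remains empty for the remaining 1 symbol.
No reachable set along the way intersects F.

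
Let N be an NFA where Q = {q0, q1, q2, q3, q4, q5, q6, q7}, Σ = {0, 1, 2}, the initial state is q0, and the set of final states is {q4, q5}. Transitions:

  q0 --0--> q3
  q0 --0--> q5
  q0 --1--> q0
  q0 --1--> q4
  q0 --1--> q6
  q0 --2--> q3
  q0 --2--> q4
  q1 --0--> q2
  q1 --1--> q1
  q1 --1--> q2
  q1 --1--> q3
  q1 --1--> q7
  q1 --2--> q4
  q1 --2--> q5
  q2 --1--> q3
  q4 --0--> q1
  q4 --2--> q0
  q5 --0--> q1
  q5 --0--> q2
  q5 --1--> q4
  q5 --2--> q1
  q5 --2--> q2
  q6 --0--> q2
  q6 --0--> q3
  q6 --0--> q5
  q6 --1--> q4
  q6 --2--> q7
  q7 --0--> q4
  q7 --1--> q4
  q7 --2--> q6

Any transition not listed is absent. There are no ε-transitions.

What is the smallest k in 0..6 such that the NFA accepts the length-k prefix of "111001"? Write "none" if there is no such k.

1

Start in {q0}.
Read '1': q0→{q0, q4, q6}; now {q0, q4, q6}.
None of the earlier sets intersect F, but {q0, q4, q6} does.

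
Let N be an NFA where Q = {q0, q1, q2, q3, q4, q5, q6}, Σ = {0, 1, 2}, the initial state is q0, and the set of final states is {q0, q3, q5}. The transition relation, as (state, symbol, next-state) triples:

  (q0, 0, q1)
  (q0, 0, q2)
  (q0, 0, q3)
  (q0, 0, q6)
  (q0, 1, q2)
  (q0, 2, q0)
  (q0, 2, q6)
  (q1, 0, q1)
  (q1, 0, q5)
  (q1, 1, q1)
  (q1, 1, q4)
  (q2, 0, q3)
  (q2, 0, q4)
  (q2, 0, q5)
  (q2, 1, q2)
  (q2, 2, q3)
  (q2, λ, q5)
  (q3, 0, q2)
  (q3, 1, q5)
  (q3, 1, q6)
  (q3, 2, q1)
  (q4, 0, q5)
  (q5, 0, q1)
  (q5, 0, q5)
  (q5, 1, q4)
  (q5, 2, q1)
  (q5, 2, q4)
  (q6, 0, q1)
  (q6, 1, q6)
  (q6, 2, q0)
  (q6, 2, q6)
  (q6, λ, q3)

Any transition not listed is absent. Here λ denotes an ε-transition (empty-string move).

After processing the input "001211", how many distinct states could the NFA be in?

6

Start in {q0}.
Read '0': q0→{q1, q2, q3, q6}; union {q1, q2, q3, q6}; ε-closure = {q1, q2, q3, q5, q6}.
Read '0': q1→{q1, q5}, q2→{q3, q4, q5}, q3→{q2}, q5→{q1, q5}, q6→{q1}; now {q1, q2, q3, q4, q5}.
Read '1': q1→{q1, q4}, q2→{q2}, q3→{q5, q6}, q4→∅, q5→{q4}; union {q1, q2, q4, q5, q6}; ε-closure = {q1, q2, q3, q4, q5, q6}.
Read '2': q1→∅, q2→{q3}, q3→{q1}, q4→∅, q5→{q1, q4}, q6→{q0, q6}; now {q0, q1, q3, q4, q6}.
Read '1': q0→{q2}, q1→{q1, q4}, q3→{q5, q6}, q4→∅, q6→{q6}; union {q1, q2, q4, q5, q6}; ε-closure = {q1, q2, q3, q4, q5, q6}.
Read '1': q1→{q1, q4}, q2→{q2}, q3→{q5, q6}, q4→∅, q5→{q4}, q6→{q6}; union {q1, q2, q4, q5, q6}; ε-closure = {q1, q2, q3, q4, q5, q6}.
That set has 6 states.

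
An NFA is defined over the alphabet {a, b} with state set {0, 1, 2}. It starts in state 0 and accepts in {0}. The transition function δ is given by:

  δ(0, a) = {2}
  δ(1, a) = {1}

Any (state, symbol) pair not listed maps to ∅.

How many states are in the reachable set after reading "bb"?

0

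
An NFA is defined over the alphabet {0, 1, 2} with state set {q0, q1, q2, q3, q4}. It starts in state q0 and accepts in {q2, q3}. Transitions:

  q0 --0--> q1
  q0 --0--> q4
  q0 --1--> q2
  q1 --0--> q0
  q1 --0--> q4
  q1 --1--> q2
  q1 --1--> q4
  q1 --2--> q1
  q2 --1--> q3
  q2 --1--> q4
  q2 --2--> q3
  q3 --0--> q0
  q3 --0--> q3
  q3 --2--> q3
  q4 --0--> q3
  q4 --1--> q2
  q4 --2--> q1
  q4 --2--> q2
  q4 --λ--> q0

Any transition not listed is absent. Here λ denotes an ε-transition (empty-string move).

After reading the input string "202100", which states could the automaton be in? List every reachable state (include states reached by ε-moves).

∅

Start in {q0}.
Read '2': q0→∅; now ∅.
The set is empty and remains empty for the remaining 5 symbols.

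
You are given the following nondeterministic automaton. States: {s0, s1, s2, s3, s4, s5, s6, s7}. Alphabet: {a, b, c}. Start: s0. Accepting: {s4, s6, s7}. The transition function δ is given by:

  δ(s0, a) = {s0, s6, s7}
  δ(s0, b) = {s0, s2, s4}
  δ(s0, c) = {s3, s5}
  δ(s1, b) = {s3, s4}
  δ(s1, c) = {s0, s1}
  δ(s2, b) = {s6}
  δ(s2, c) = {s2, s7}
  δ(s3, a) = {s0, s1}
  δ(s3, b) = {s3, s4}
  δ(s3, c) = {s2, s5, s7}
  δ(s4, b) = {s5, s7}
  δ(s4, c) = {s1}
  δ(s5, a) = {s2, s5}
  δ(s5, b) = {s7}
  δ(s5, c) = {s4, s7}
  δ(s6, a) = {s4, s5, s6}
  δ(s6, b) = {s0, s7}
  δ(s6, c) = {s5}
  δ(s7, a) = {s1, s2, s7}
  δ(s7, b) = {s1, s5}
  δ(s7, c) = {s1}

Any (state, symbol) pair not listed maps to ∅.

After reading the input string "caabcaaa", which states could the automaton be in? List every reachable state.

Start in {s0}.
Read 'c': s0→{s3, s5}; now {s3, s5}.
Read 'a': s3→{s0, s1}, s5→{s2, s5}; now {s0, s1, s2, s5}.
Read 'a': s0→{s0, s6, s7}, s1→∅, s2→∅, s5→{s2, s5}; now {s0, s2, s5, s6, s7}.
Read 'b': s0→{s0, s2, s4}, s2→{s6}, s5→{s7}, s6→{s0, s7}, s7→{s1, s5}; now {s0, s1, s2, s4, s5, s6, s7}.
Read 'c': s0→{s3, s5}, s1→{s0, s1}, s2→{s2, s7}, s4→{s1}, s5→{s4, s7}, s6→{s5}, s7→{s1}; now {s0, s1, s2, s3, s4, s5, s7}.
Read 'a': s0→{s0, s6, s7}, s1→∅, s2→∅, s3→{s0, s1}, s4→∅, s5→{s2, s5}, s7→{s1, s2, s7}; now {s0, s1, s2, s5, s6, s7}.
Read 'a': s0→{s0, s6, s7}, s1→∅, s2→∅, s5→{s2, s5}, s6→{s4, s5, s6}, s7→{s1, s2, s7}; now {s0, s1, s2, s4, s5, s6, s7}.
Read 'a': s0→{s0, s6, s7}, s1→∅, s2→∅, s4→∅, s5→{s2, s5}, s6→{s4, s5, s6}, s7→{s1, s2, s7}; now {s0, s1, s2, s4, s5, s6, s7}.

{s0, s1, s2, s4, s5, s6, s7}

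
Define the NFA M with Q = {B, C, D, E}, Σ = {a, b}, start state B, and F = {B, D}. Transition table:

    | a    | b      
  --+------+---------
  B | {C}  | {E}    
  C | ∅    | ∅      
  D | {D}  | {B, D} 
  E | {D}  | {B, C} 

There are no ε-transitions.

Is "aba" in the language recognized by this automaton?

Start in {B}.
Read 'a': B→{C}; now {C}.
Read 'b': C→∅; now ∅.
The set is empty and remains empty for the remaining 1 symbol.
The final set ∅ contains no accepting state.

No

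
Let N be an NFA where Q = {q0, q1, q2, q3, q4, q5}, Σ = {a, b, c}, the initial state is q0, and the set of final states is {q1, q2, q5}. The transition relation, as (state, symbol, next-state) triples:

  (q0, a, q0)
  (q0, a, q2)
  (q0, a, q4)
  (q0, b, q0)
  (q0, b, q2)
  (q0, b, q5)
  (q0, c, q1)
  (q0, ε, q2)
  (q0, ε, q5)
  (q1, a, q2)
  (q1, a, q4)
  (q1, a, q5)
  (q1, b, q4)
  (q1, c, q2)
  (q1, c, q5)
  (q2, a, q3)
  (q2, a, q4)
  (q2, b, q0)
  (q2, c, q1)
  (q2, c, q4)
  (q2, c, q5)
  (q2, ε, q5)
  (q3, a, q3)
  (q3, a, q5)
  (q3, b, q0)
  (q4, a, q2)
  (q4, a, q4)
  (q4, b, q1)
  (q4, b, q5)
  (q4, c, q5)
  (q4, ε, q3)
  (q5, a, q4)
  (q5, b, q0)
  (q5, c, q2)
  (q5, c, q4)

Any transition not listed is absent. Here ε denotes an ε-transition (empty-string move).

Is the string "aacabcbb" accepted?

Yes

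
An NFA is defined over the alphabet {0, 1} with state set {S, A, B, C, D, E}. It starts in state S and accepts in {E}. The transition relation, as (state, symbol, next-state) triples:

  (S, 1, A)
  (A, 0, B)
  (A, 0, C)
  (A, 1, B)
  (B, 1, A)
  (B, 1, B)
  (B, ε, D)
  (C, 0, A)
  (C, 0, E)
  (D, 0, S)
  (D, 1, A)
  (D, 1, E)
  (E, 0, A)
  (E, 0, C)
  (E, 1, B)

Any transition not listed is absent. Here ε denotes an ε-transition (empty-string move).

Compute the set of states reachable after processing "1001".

{A, B, D}

Start in {S}.
Read '1': S→{A}; now {A}.
Read '0': A→{B, C}; union {B, C}; ε-closure = {B, C, D}.
Read '0': B→∅, C→{A, E}, D→{S}; now {S, A, E}.
Read '1': S→{A}, A→{B}, E→{B}; union {A, B}; ε-closure = {A, B, D}.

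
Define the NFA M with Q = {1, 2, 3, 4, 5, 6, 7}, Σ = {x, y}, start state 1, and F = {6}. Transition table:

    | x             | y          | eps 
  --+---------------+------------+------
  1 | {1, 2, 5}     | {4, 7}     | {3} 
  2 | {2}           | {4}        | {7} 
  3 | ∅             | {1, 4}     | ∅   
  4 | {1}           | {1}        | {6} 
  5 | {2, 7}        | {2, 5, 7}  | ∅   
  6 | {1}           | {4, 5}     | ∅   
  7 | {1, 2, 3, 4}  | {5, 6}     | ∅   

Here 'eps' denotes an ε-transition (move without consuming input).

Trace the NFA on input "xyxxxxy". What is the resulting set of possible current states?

{1, 2, 3, 4, 5, 6, 7}

Start: ε-closure({1}) = {1, 3}.
Read 'x': 1→{1, 2, 5}, 3→∅; union {1, 2, 5}; ε-closure = {1, 2, 3, 5, 7}.
Read 'y': 1→{4, 7}, 2→{4}, 3→{1, 4}, 5→{2, 5, 7}, 7→{5, 6}; union {1, 2, 4, 5, 6, 7}; ε-closure = {1, 2, 3, 4, 5, 6, 7}.
Read 'x': 1→{1, 2, 5}, 2→{2}, 3→∅, 4→{1}, 5→{2, 7}, 6→{1}, 7→{1, 2, 3, 4}; union {1, 2, 3, 4, 5, 7}; ε-closure = {1, 2, 3, 4, 5, 6, 7}.
Read 'x': 1→{1, 2, 5}, 2→{2}, 3→∅, 4→{1}, 5→{2, 7}, 6→{1}, 7→{1, 2, 3, 4}; union {1, 2, 3, 4, 5, 7}; ε-closure = {1, 2, 3, 4, 5, 6, 7}.
Read 'x': 1→{1, 2, 5}, 2→{2}, 3→∅, 4→{1}, 5→{2, 7}, 6→{1}, 7→{1, 2, 3, 4}; union {1, 2, 3, 4, 5, 7}; ε-closure = {1, 2, 3, 4, 5, 6, 7}.
Read 'x': 1→{1, 2, 5}, 2→{2}, 3→∅, 4→{1}, 5→{2, 7}, 6→{1}, 7→{1, 2, 3, 4}; union {1, 2, 3, 4, 5, 7}; ε-closure = {1, 2, 3, 4, 5, 6, 7}.
Read 'y': 1→{4, 7}, 2→{4}, 3→{1, 4}, 4→{1}, 5→{2, 5, 7}, 6→{4, 5}, 7→{5, 6}; union {1, 2, 4, 5, 6, 7}; ε-closure = {1, 2, 3, 4, 5, 6, 7}.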